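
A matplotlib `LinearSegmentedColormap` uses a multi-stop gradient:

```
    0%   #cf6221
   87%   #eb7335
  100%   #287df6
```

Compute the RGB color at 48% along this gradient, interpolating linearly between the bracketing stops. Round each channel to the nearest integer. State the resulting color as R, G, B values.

48% lies between the 0% and 87% stops, so the local fraction is t = (48 − 0)/(87 − 0) = 48/87 ≈ 0.5517.
#cf6221 → (207, 98, 33); #eb7335 → (235, 115, 53).
R = 207 + 0.5517 × (235 − 207) = 222.448 → 222
G = 98 + 0.5517 × (115 − 98) = 107.379 → 107
B = 33 + 0.5517 × (53 − 33) = 44.034 → 44

(222, 107, 44)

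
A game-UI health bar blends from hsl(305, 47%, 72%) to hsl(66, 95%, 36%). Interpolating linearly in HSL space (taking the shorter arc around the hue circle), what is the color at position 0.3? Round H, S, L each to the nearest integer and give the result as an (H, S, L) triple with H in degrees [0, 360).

(341, 61, 61)

Hue: 66 − 305 = -239°, but |-239| > 180 so the shorter arc goes the other way: Δh = -239 + 360 = 121°.
H = 305 + 0.3 × (121) = 341.3 → 341°
S = 47 + 0.3 × (95 − 47) = 61.4 → 61%
L = 72 + 0.3 × (36 − 72) = 61.2 → 61%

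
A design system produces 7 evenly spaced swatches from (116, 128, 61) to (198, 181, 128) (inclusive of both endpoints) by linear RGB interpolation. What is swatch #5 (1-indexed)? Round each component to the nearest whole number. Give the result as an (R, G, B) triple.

(171, 163, 106)

With 7 swatches and endpoints inclusive, swatch 5 sits at t = (5 − 1)/(7 − 1) = 4/6 ≈ 0.6667.
R = 116 + 0.6667 × (198 − 116) = 170.669 → 171
G = 128 + 0.6667 × (181 − 128) = 163.335 → 163
B = 61 + 0.6667 × (128 − 61) = 105.669 → 106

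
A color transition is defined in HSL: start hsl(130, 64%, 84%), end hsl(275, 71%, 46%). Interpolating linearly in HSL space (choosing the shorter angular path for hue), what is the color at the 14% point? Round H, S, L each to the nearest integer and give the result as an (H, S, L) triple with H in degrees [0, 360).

(150, 65, 79)

Hue arc: Δh = 275 − 130 = 145° (|Δh| ≤ 180, already the shorter path).
H = 130 + 0.14 × (145) = 150.3 → 150°
S = 64 + 0.14 × (71 − 64) = 64.98 → 65%
L = 84 + 0.14 × (46 − 84) = 78.68 → 79%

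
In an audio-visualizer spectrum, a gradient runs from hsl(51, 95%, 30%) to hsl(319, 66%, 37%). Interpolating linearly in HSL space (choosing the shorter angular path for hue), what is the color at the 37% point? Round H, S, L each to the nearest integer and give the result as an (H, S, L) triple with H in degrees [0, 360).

(17, 84, 33)

Hue: 319 − 51 = 268°, but |268| > 180 so the shorter arc goes the other way: Δh = 268 − 360 = -92°.
H = 51 + 0.37 × (-92) = 16.96 → 17°
S = 95 + 0.37 × (66 − 95) = 84.27 → 84%
L = 30 + 0.37 × (37 − 30) = 32.59 → 33%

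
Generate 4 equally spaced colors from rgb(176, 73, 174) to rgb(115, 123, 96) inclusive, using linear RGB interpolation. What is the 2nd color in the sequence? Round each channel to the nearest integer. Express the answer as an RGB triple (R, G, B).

(156, 90, 148)

With 4 swatches and endpoints inclusive, swatch 2 sits at t = (2 − 1)/(4 − 1) = 1/3 ≈ 0.3333.
R = 176 + 0.3333 × (115 − 176) = 155.669 → 156
G = 73 + 0.3333 × (123 − 73) = 89.665 → 90
B = 174 + 0.3333 × (96 − 174) = 148.003 → 148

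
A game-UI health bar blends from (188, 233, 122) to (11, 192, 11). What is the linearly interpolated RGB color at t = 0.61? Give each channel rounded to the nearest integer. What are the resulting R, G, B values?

R = 188 + 0.61 × (11 − 188) = 188 + 0.61 × -177 = 80.03 → 80
G = 233 + 0.61 × (192 − 233) = 233 + 0.61 × -41 = 207.99 → 208
B = 122 + 0.61 × (11 − 122) = 122 + 0.61 × -111 = 54.29 → 54
So the blended color is (80, 208, 54), about #50d036.

(80, 208, 54)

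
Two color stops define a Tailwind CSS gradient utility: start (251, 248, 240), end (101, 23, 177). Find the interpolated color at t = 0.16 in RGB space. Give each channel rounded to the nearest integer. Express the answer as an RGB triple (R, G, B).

(227, 212, 230)

R = 251 + 0.16 × (101 − 251) = 251 + 0.16 × -150 = 227 → 227
G = 248 + 0.16 × (23 − 248) = 248 + 0.16 × -225 = 212 → 212
B = 240 + 0.16 × (177 − 240) = 240 + 0.16 × -63 = 229.92 → 230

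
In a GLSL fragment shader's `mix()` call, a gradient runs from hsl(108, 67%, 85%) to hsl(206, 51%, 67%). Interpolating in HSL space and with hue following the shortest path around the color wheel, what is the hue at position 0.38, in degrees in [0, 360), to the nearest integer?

Hue arc: Δh = 206 − 108 = 98° (|Δh| ≤ 180, already the shorter path).
H = 108 + 0.38 × (98) = 145.24 → 145°

145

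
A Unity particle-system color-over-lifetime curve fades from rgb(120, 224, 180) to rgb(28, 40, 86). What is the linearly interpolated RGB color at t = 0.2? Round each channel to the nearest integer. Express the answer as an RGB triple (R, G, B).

(102, 187, 161)

R = 120 + 0.2 × (28 − 120) = 120 + 0.2 × -92 = 101.6 → 102
G = 224 + 0.2 × (40 − 224) = 224 + 0.2 × -184 = 187.2 → 187
B = 180 + 0.2 × (86 − 180) = 180 + 0.2 × -94 = 161.2 → 161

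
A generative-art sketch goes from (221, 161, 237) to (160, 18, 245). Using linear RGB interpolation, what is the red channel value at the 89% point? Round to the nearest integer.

R = 221 + 0.89 × (160 − 221) = 166.71 → 167

167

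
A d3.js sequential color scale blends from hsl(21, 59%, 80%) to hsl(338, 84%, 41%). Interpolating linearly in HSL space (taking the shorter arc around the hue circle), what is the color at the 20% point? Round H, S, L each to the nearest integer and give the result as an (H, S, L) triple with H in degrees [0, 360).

Hue: 338 − 21 = 317°, but |317| > 180 so the shorter arc goes the other way: Δh = 317 − 360 = -43°.
H = 21 + 0.2 × (-43) = 12.4 → 12°
S = 59 + 0.2 × (84 − 59) = 64 → 64%
L = 80 + 0.2 × (41 − 80) = 72.2 → 72%

(12, 64, 72)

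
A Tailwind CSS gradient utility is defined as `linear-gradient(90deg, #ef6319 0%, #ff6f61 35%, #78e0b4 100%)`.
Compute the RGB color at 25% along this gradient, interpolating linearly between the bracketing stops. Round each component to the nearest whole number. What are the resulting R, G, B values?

(250, 108, 76)

25% lies between the 0% and 35% stops, so the local fraction is t = (25 − 0)/(35 − 0) = 25/35 ≈ 0.7143.
#ef6319 → (239, 99, 25); #ff6f61 → (255, 111, 97).
R = 239 + 0.7143 × (255 − 239) = 250.429 → 250
G = 99 + 0.7143 × (111 − 99) = 107.572 → 108
B = 25 + 0.7143 × (97 − 25) = 76.43 → 76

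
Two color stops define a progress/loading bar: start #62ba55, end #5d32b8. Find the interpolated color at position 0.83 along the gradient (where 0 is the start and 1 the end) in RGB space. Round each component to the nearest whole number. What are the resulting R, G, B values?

#62ba55 → (98, 186, 85); #5d32b8 → (93, 50, 184).
R = 98 + 0.83 × (93 − 98) = 98 + 0.83 × -5 = 93.85 → 94
G = 186 + 0.83 × (50 − 186) = 186 + 0.83 × -136 = 73.12 → 73
B = 85 + 0.83 × (184 − 85) = 85 + 0.83 × 99 = 167.17 → 167

(94, 73, 167)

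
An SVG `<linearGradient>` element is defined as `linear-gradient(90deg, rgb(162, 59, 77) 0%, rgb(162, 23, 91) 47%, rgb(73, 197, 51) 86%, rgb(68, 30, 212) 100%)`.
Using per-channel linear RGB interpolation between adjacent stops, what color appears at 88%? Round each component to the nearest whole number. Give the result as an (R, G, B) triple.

(72, 173, 74)

88% lies between the 86% and 100% stops, so the local fraction is t = (88 − 86)/(100 − 86) = 2/14 ≈ 0.1429.
R = 73 + 0.1429 × (68 − 73) = 72.285 → 72
G = 197 + 0.1429 × (30 − 197) = 173.136 → 173
B = 51 + 0.1429 × (212 − 51) = 74.007 → 74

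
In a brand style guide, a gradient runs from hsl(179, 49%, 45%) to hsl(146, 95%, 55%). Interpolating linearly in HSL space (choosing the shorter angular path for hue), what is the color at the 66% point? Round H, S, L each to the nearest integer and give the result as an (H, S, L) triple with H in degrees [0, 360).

(157, 79, 52)

Hue arc: Δh = 146 − 179 = -33° (|Δh| ≤ 180, already the shorter path).
H = 179 + 0.66 × (-33) = 157.22 → 157°
S = 49 + 0.66 × (95 − 49) = 79.36 → 79%
L = 45 + 0.66 × (55 − 45) = 51.6 → 52%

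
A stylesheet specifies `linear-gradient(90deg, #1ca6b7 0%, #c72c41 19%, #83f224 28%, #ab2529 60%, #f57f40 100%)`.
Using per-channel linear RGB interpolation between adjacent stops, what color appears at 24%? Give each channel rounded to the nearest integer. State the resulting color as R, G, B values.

24% lies between the 19% and 28% stops, so the local fraction is t = (24 − 19)/(28 − 19) = 5/9 ≈ 0.5556.
#c72c41 → (199, 44, 65); #83f224 → (131, 242, 36).
R = 199 + 0.5556 × (131 − 199) = 161.219 → 161
G = 44 + 0.5556 × (242 − 44) = 154.009 → 154
B = 65 + 0.5556 × (36 − 65) = 48.888 → 49

(161, 154, 49)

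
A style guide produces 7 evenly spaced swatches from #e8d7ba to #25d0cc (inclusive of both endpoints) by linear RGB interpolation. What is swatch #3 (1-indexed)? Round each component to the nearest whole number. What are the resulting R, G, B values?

(167, 213, 192)

With 7 swatches and endpoints inclusive, swatch 3 sits at t = (3 − 1)/(7 − 1) = 2/6 ≈ 0.3333.
#e8d7ba → (232, 215, 186); #25d0cc → (37, 208, 204).
R = 232 + 0.3333 × (37 − 232) = 167.007 → 167
G = 215 + 0.3333 × (208 − 215) = 212.667 → 213
B = 186 + 0.3333 × (204 − 186) = 191.999 → 192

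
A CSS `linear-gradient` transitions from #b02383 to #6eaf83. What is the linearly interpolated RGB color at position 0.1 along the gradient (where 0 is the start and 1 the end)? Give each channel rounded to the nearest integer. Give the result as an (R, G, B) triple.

(169, 49, 131)

#b02383 → (176, 35, 131); #6eaf83 → (110, 175, 131).
R = 176 + 0.1 × (110 − 176) = 176 + 0.1 × -66 = 169.4 → 169
G = 35 + 0.1 × (175 − 35) = 35 + 0.1 × 140 = 49 → 49
B = 131 + 0.1 × (131 − 131) = 131 + 0.1 × 0 = 131 → 131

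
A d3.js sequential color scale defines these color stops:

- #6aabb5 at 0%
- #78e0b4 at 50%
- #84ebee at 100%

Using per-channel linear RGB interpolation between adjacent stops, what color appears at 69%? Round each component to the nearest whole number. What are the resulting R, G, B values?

(125, 228, 202)

69% lies between the 50% and 100% stops, so the local fraction is t = (69 − 50)/(100 − 50) = 19/50 ≈ 0.38.
#78e0b4 → (120, 224, 180); #84ebee → (132, 235, 238).
R = 120 + 0.38 × (132 − 120) = 124.56 → 125
G = 224 + 0.38 × (235 − 224) = 228.18 → 228
B = 180 + 0.38 × (238 − 180) = 202.04 → 202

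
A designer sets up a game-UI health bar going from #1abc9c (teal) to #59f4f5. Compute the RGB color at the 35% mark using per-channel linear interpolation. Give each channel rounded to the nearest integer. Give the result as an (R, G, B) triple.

#1abc9c → (26, 188, 156); #59f4f5 → (89, 244, 245).
35% corresponds to t = 0.35.
R = 26 + 0.35 × (89 − 26) = 26 + 0.35 × 63 = 48.05 → 48
G = 188 + 0.35 × (244 − 188) = 188 + 0.35 × 56 = 207.6 → 208
B = 156 + 0.35 × (245 − 156) = 156 + 0.35 × 89 = 187.15 → 187

(48, 208, 187)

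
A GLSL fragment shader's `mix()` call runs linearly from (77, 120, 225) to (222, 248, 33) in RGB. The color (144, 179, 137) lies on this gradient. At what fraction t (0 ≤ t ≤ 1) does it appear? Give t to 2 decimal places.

0.46

Invert the lerp on the B channel (largest span, 192): t = (137 − 225) / (33 − 225) = -88/-192 = 0.45833.
Check on R: (144 − 77)/(222 − 77) = 0.4621 ✓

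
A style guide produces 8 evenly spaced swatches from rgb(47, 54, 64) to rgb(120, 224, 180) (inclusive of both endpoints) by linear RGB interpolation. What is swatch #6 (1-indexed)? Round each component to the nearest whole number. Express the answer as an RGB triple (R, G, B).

(99, 175, 147)

With 8 swatches and endpoints inclusive, swatch 6 sits at t = (6 − 1)/(8 − 1) = 5/7 ≈ 0.7143.
R = 47 + 0.7143 × (120 − 47) = 99.144 → 99
G = 54 + 0.7143 × (224 − 54) = 175.431 → 175
B = 64 + 0.7143 × (180 − 64) = 146.859 → 147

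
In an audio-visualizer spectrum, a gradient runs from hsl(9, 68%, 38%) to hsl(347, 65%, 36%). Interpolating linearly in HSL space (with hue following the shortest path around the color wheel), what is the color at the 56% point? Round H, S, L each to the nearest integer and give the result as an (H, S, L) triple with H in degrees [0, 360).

Hue: 347 − 9 = 338°, but |338| > 180 so the shorter arc goes the other way: Δh = 338 − 360 = -22°.
H = 9 + 0.56 × (-22) = -3.32 → -3 → -3 mod 360 = 357°
S = 68 + 0.56 × (65 − 68) = 66.32 → 66%
L = 38 + 0.56 × (36 − 38) = 36.88 → 37%

(357, 66, 37)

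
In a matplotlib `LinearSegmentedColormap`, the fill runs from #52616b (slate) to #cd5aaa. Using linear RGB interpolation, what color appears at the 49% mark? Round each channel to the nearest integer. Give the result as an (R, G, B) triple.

(142, 94, 138)

#52616b → (82, 97, 107); #cd5aaa → (205, 90, 170).
49% corresponds to t = 0.49.
R = 82 + 0.49 × (205 − 82) = 82 + 0.49 × 123 = 142.27 → 142
G = 97 + 0.49 × (90 − 97) = 97 + 0.49 × -7 = 93.57 → 94
B = 107 + 0.49 × (170 − 107) = 107 + 0.49 × 63 = 137.87 → 138
So the blended color is (142, 94, 138), about #8e5e8a.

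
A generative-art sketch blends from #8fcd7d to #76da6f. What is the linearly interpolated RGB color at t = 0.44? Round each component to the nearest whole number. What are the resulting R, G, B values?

(132, 211, 119)

#8fcd7d → (143, 205, 125); #76da6f → (118, 218, 111).
R = 143 + 0.44 × (118 − 143) = 143 + 0.44 × -25 = 132 → 132
G = 205 + 0.44 × (218 − 205) = 205 + 0.44 × 13 = 210.72 → 211
B = 125 + 0.44 × (111 − 125) = 125 + 0.44 × -14 = 118.84 → 119
So the blended color is (132, 211, 119), about #84d377.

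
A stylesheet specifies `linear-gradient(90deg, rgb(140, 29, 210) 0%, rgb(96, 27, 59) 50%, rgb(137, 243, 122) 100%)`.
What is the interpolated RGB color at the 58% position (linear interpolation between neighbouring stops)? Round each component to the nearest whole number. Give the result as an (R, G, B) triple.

(103, 62, 69)

58% lies between the 50% and 100% stops, so the local fraction is t = (58 − 50)/(100 − 50) = 8/50 ≈ 0.16.
R = 96 + 0.16 × (137 − 96) = 102.56 → 103
G = 27 + 0.16 × (243 − 27) = 61.56 → 62
B = 59 + 0.16 × (122 − 59) = 69.08 → 69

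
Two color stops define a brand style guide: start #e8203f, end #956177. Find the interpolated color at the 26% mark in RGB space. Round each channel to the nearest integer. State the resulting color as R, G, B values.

#e8203f → (232, 32, 63); #956177 → (149, 97, 119).
26% corresponds to t = 0.26.
R = 232 + 0.26 × (149 − 232) = 232 + 0.26 × -83 = 210.42 → 210
G = 32 + 0.26 × (97 − 32) = 32 + 0.26 × 65 = 48.9 → 49
B = 63 + 0.26 × (119 − 63) = 63 + 0.26 × 56 = 77.56 → 78

(210, 49, 78)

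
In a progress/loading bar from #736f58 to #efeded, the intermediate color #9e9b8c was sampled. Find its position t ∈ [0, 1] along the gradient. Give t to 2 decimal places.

0.35

Invert the lerp on the B channel (largest span, 149): t = (140 − 88) / (237 − 88) = 52/149 = 0.34899.
Check on R: (158 − 115)/(239 − 115) = 0.3468 ✓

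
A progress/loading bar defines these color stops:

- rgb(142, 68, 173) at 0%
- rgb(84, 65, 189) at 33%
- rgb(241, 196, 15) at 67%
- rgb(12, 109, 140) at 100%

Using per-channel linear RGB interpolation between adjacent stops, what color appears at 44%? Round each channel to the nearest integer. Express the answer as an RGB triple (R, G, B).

44% lies between the 33% and 67% stops, so the local fraction is t = (44 − 33)/(67 − 33) = 11/34 ≈ 0.3235.
R = 84 + 0.3235 × (241 − 84) = 134.79 → 135
G = 65 + 0.3235 × (196 − 65) = 107.379 → 107
B = 189 + 0.3235 × (15 − 189) = 132.711 → 133

(135, 107, 133)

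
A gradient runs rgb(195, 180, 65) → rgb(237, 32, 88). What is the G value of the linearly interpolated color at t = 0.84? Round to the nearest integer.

56

G = 180 + 0.84 × (32 − 180) = 55.68 → 56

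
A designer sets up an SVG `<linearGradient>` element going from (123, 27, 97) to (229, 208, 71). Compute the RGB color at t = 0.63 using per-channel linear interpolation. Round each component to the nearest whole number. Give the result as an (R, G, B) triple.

R = 123 + 0.63 × (229 − 123) = 123 + 0.63 × 106 = 189.78 → 190
G = 27 + 0.63 × (208 − 27) = 27 + 0.63 × 181 = 141.03 → 141
B = 97 + 0.63 × (71 − 97) = 97 + 0.63 × -26 = 80.62 → 81

(190, 141, 81)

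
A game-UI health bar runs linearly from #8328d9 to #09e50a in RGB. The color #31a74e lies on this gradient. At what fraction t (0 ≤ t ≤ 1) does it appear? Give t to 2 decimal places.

0.67

Invert the lerp on the B channel (largest span, 207): t = (78 − 217) / (10 − 217) = -139/-207 = 0.6715.
Check on R: (49 − 131)/(9 − 131) = 0.6721 ✓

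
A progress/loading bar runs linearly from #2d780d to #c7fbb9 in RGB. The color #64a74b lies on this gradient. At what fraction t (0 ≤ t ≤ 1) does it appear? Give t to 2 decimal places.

0.36

Invert the lerp on the B channel (largest span, 172): t = (75 − 13) / (185 − 13) = 62/172 = 0.36047.
Check on R: (100 − 45)/(199 − 45) = 0.3571 ✓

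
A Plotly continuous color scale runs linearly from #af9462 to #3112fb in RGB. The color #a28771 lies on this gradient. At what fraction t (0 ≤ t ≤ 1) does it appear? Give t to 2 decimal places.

0.10

Invert the lerp on the B channel (largest span, 153): t = (113 − 98) / (251 − 98) = 15/153 = 0.098039.
Check on R: (162 − 175)/(49 − 175) = 0.1032 ✓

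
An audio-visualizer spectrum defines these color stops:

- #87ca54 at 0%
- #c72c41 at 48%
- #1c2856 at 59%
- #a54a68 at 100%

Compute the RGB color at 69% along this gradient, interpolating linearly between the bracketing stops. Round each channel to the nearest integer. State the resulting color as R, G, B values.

69% lies between the 59% and 100% stops, so the local fraction is t = (69 − 59)/(100 − 59) = 10/41 ≈ 0.2439.
#1c2856 → (28, 40, 86); #a54a68 → (165, 74, 104).
R = 28 + 0.2439 × (165 − 28) = 61.414 → 61
G = 40 + 0.2439 × (74 − 40) = 48.293 → 48
B = 86 + 0.2439 × (104 − 86) = 90.39 → 90

(61, 48, 90)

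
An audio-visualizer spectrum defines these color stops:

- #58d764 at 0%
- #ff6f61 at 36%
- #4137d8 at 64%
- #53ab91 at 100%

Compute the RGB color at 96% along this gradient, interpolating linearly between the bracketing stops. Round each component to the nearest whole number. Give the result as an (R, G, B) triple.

(81, 158, 153)

96% lies between the 64% and 100% stops, so the local fraction is t = (96 − 64)/(100 − 64) = 32/36 ≈ 0.8889.
#4137d8 → (65, 55, 216); #53ab91 → (83, 171, 145).
R = 65 + 0.8889 × (83 − 65) = 81 → 81
G = 55 + 0.8889 × (171 − 55) = 158.112 → 158
B = 216 + 0.8889 × (145 − 216) = 152.888 → 153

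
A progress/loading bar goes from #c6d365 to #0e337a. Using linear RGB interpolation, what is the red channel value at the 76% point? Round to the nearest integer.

R₁ = 198 (from #c6d365), R₂ = 14 (from #0e337a).
R = 198 + 0.76 × (14 − 198) = 58.16 → 58

58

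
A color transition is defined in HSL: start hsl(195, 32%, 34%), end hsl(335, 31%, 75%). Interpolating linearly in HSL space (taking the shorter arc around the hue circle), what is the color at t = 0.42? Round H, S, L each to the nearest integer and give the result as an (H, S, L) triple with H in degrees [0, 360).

Hue arc: Δh = 335 − 195 = 140° (|Δh| ≤ 180, already the shorter path).
H = 195 + 0.42 × (140) = 253.8 → 254°
S = 32 + 0.42 × (31 − 32) = 31.58 → 32%
L = 34 + 0.42 × (75 − 34) = 51.22 → 51%

(254, 32, 51)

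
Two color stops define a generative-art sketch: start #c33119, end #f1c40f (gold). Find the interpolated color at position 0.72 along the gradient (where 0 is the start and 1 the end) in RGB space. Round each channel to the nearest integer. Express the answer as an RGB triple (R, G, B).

(228, 155, 18)

#c33119 → (195, 49, 25); #f1c40f → (241, 196, 15).
R = 195 + 0.72 × (241 − 195) = 195 + 0.72 × 46 = 228.12 → 228
G = 49 + 0.72 × (196 − 49) = 49 + 0.72 × 147 = 154.84 → 155
B = 25 + 0.72 × (15 − 25) = 25 + 0.72 × -10 = 17.8 → 18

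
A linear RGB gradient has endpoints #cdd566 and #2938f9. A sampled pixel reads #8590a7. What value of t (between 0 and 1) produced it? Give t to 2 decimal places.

Invert the lerp on the R channel (largest span, 164): t = (133 − 205) / (41 − 205) = -72/-164 = 0.43902.
Check on G: (144 − 213)/(56 − 213) = 0.4395 ✓

0.44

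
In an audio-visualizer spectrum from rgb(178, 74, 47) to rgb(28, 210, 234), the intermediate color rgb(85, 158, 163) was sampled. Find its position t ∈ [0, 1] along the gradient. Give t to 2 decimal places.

0.62

Invert the lerp on the B channel (largest span, 187): t = (163 − 47) / (234 − 47) = 116/187 = 0.62032.
Check on R: (85 − 178)/(28 − 178) = 0.62 ✓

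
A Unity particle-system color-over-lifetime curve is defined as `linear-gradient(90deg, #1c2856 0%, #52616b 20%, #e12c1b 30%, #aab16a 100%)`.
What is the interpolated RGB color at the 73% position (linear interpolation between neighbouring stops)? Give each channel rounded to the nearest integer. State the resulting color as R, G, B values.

73% lies between the 30% and 100% stops, so the local fraction is t = (73 − 30)/(100 − 30) = 43/70 ≈ 0.6143.
#e12c1b → (225, 44, 27); #aab16a → (170, 177, 106).
R = 225 + 0.6143 × (170 − 225) = 191.214 → 191
G = 44 + 0.6143 × (177 − 44) = 125.702 → 126
B = 27 + 0.6143 × (106 − 27) = 75.53 → 76

(191, 126, 76)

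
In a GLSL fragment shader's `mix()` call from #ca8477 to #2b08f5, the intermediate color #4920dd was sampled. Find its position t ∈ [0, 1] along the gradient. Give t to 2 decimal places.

0.81

Invert the lerp on the R channel (largest span, 159): t = (73 − 202) / (43 − 202) = -129/-159 = 0.81132.
Check on G: (32 − 132)/(8 − 132) = 0.8065 ✓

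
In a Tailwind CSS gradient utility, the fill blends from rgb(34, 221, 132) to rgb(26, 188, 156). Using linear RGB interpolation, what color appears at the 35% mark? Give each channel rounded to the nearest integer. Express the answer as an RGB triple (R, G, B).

(31, 209, 140)

35% corresponds to t = 0.35.
R = 34 + 0.35 × (26 − 34) = 34 + 0.35 × -8 = 31.2 → 31
G = 221 + 0.35 × (188 − 221) = 221 + 0.35 × -33 = 209.45 → 209
B = 132 + 0.35 × (156 − 132) = 132 + 0.35 × 24 = 140.4 → 140
So the blended color is (31, 209, 140), about #1fd18c.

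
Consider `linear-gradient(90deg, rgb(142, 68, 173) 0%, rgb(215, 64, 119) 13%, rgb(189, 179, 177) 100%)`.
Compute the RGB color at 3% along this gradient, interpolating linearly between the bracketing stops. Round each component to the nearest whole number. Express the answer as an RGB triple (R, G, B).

3% lies between the 0% and 13% stops, so the local fraction is t = (3 − 0)/(13 − 0) = 3/13 ≈ 0.2308.
R = 142 + 0.2308 × (215 − 142) = 158.848 → 159
G = 68 + 0.2308 × (64 − 68) = 67.077 → 67
B = 173 + 0.2308 × (119 − 173) = 160.537 → 161

(159, 67, 161)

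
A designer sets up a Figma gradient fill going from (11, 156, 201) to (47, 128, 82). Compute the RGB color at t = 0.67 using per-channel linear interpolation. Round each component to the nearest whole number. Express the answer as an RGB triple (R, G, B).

R = 11 + 0.67 × (47 − 11) = 11 + 0.67 × 36 = 35.12 → 35
G = 156 + 0.67 × (128 − 156) = 156 + 0.67 × -28 = 137.24 → 137
B = 201 + 0.67 × (82 − 201) = 201 + 0.67 × -119 = 121.27 → 121

(35, 137, 121)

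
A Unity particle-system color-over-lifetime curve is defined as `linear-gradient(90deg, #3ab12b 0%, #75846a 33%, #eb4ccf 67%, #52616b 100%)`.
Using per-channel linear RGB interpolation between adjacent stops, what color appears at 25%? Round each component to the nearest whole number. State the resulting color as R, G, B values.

(103, 143, 91)

25% lies between the 0% and 33% stops, so the local fraction is t = (25 − 0)/(33 − 0) = 25/33 ≈ 0.7576.
#3ab12b → (58, 177, 43); #75846a → (117, 132, 106).
R = 58 + 0.7576 × (117 − 58) = 102.698 → 103
G = 177 + 0.7576 × (132 − 177) = 142.908 → 143
B = 43 + 0.7576 × (106 − 43) = 90.729 → 91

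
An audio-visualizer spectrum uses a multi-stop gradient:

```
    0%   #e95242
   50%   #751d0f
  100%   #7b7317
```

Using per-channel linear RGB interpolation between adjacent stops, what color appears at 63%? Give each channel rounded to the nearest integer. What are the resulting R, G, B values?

(119, 51, 17)

63% lies between the 50% and 100% stops, so the local fraction is t = (63 − 50)/(100 − 50) = 13/50 ≈ 0.26.
#751d0f → (117, 29, 15); #7b7317 → (123, 115, 23).
R = 117 + 0.26 × (123 − 117) = 118.56 → 119
G = 29 + 0.26 × (115 − 29) = 51.36 → 51
B = 15 + 0.26 × (23 − 15) = 17.08 → 17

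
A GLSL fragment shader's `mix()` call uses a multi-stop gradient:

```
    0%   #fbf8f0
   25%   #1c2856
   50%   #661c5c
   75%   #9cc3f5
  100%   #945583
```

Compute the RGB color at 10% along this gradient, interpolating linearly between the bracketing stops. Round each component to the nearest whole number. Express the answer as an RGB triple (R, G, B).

10% lies between the 0% and 25% stops, so the local fraction is t = (10 − 0)/(25 − 0) = 10/25 ≈ 0.4.
#fbf8f0 → (251, 248, 240); #1c2856 → (28, 40, 86).
R = 251 + 0.4 × (28 − 251) = 161.8 → 162
G = 248 + 0.4 × (40 − 248) = 164.8 → 165
B = 240 + 0.4 × (86 − 240) = 178.4 → 178

(162, 165, 178)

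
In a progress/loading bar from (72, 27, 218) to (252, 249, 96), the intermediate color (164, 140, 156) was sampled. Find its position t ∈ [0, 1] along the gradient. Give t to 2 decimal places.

0.51

Invert the lerp on the G channel (largest span, 222): t = (140 − 27) / (249 − 27) = 113/222 = 0.50901.
Check on R: (164 − 72)/(252 − 72) = 0.5111 ✓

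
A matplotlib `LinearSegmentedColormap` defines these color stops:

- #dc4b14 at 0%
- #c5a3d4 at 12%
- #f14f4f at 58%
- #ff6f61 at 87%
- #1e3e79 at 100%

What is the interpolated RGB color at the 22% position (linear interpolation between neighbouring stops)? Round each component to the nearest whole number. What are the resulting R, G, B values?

22% lies between the 12% and 58% stops, so the local fraction is t = (22 − 12)/(58 − 12) = 10/46 ≈ 0.2174.
#c5a3d4 → (197, 163, 212); #f14f4f → (241, 79, 79).
R = 197 + 0.2174 × (241 − 197) = 206.566 → 207
G = 163 + 0.2174 × (79 − 163) = 144.738 → 145
B = 212 + 0.2174 × (79 − 212) = 183.086 → 183

(207, 145, 183)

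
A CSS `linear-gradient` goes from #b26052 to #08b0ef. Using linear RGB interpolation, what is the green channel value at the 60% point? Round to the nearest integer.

G₁ = 96 (from #b26052), G₂ = 176 (from #08b0ef).
G = 96 + 0.6 × (176 − 96) = 144 → 144

144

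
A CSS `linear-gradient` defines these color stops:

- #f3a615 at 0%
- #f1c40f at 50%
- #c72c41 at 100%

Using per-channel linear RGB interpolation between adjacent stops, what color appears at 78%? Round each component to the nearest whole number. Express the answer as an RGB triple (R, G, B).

(217, 111, 43)

78% lies between the 50% and 100% stops, so the local fraction is t = (78 − 50)/(100 − 50) = 28/50 ≈ 0.56.
#f1c40f → (241, 196, 15); #c72c41 → (199, 44, 65).
R = 241 + 0.56 × (199 − 241) = 217.48 → 217
G = 196 + 0.56 × (44 − 196) = 110.88 → 111
B = 15 + 0.56 × (65 − 15) = 43 → 43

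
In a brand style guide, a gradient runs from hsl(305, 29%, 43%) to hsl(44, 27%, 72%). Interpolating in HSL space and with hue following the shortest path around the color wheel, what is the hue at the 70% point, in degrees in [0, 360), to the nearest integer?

14

Hue: 44 − 305 = -261°, but |-261| > 180 so the shorter arc goes the other way: Δh = -261 + 360 = 99°.
H = 305 + 0.7 × (99) = 374.3 → 374 → 374 mod 360 = 14°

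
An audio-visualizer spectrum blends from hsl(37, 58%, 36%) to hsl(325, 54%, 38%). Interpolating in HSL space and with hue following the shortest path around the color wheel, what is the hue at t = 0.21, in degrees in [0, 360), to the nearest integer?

Hue: 325 − 37 = 288°, but |288| > 180 so the shorter arc goes the other way: Δh = 288 − 360 = -72°.
H = 37 + 0.21 × (-72) = 21.88 → 22°

22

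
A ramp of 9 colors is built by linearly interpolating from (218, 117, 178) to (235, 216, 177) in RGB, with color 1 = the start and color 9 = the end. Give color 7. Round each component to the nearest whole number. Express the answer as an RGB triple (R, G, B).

With 9 swatches and endpoints inclusive, swatch 7 sits at t = (7 − 1)/(9 − 1) = 6/8 ≈ 0.75.
R = 218 + 0.75 × (235 − 218) = 230.75 → 231
G = 117 + 0.75 × (216 − 117) = 191.25 → 191
B = 178 + 0.75 × (177 − 178) = 177.25 → 177

(231, 191, 177)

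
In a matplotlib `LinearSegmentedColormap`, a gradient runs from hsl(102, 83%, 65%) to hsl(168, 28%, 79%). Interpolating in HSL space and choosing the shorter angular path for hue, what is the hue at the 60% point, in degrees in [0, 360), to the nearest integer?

Hue arc: Δh = 168 − 102 = 66° (|Δh| ≤ 180, already the shorter path).
H = 102 + 0.6 × (66) = 141.6 → 142°

142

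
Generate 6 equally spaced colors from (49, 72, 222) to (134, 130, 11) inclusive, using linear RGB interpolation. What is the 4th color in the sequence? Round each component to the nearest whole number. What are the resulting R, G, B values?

With 6 swatches and endpoints inclusive, swatch 4 sits at t = (4 − 1)/(6 − 1) = 3/5 ≈ 0.6.
R = 49 + 0.6 × (134 − 49) = 100 → 100
G = 72 + 0.6 × (130 − 72) = 106.8 → 107
B = 222 + 0.6 × (11 − 222) = 95.4 → 95

(100, 107, 95)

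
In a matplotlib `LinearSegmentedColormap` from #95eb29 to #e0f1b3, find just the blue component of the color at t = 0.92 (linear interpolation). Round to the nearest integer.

168

B₁ = 41 (from #95eb29), B₂ = 179 (from #e0f1b3).
B = 41 + 0.92 × (179 − 41) = 167.96 → 168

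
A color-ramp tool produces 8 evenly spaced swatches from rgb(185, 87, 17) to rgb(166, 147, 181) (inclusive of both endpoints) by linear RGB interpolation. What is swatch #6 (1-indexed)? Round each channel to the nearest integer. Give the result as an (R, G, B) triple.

(171, 130, 134)

With 8 swatches and endpoints inclusive, swatch 6 sits at t = (6 − 1)/(8 − 1) = 5/7 ≈ 0.7143.
R = 185 + 0.7143 × (166 − 185) = 171.428 → 171
G = 87 + 0.7143 × (147 − 87) = 129.858 → 130
B = 17 + 0.7143 × (181 − 17) = 134.145 → 134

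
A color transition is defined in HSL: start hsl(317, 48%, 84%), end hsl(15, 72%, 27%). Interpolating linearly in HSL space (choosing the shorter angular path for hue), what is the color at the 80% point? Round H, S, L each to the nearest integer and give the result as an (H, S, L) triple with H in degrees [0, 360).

(3, 67, 38)

Hue: 15 − 317 = -302°, but |-302| > 180 so the shorter arc goes the other way: Δh = -302 + 360 = 58°.
H = 317 + 0.8 × (58) = 363.4 → 363 → 363 mod 360 = 3°
S = 48 + 0.8 × (72 − 48) = 67.2 → 67%
L = 84 + 0.8 × (27 − 84) = 38.4 → 38%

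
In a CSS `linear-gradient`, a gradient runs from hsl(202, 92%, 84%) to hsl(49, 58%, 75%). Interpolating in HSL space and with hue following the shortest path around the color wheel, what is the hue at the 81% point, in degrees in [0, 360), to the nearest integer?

78

Hue arc: Δh = 49 − 202 = -153° (|Δh| ≤ 180, already the shorter path).
H = 202 + 0.81 × (-153) = 78.07 → 78°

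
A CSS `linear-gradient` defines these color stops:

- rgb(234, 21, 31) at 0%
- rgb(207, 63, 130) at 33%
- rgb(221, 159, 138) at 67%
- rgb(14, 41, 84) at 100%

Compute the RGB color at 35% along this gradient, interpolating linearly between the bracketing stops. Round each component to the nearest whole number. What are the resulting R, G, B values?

(208, 69, 130)

35% lies between the 33% and 67% stops, so the local fraction is t = (35 − 33)/(67 − 33) = 2/34 ≈ 0.0588.
R = 207 + 0.0588 × (221 − 207) = 207.823 → 208
G = 63 + 0.0588 × (159 − 63) = 68.645 → 69
B = 130 + 0.0588 × (138 − 130) = 130.47 → 130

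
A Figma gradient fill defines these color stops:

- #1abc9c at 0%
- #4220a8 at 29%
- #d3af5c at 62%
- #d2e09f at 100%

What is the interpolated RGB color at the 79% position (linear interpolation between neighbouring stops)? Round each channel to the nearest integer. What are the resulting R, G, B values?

79% lies between the 62% and 100% stops, so the local fraction is t = (79 − 62)/(100 − 62) = 17/38 ≈ 0.4474.
#d3af5c → (211, 175, 92); #d2e09f → (210, 224, 159).
R = 211 + 0.4474 × (210 − 211) = 210.553 → 211
G = 175 + 0.4474 × (224 − 175) = 196.923 → 197
B = 92 + 0.4474 × (159 − 92) = 121.976 → 122

(211, 197, 122)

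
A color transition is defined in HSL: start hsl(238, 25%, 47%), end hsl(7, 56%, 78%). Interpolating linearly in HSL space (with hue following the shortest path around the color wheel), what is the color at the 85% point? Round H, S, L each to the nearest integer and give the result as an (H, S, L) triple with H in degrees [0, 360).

Hue: 7 − 238 = -231°, but |-231| > 180 so the shorter arc goes the other way: Δh = -231 + 360 = 129°.
H = 238 + 0.85 × (129) = 347.65 → 348°
S = 25 + 0.85 × (56 − 25) = 51.35 → 51%
L = 47 + 0.85 × (78 − 47) = 73.35 → 73%

(348, 51, 73)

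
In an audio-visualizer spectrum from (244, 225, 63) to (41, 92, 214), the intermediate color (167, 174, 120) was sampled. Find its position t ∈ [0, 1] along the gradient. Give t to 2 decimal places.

0.38

Invert the lerp on the R channel (largest span, 203): t = (167 − 244) / (41 − 244) = -77/-203 = 0.37931.
Check on G: (174 − 225)/(92 − 225) = 0.3835 ✓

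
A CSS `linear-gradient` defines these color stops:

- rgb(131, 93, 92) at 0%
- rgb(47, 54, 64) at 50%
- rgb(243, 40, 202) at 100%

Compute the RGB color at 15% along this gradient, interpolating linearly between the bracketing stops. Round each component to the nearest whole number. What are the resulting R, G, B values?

(106, 81, 84)

15% lies between the 0% and 50% stops, so the local fraction is t = (15 − 0)/(50 − 0) = 15/50 ≈ 0.3.
R = 131 + 0.3 × (47 − 131) = 105.8 → 106
G = 93 + 0.3 × (54 − 93) = 81.3 → 81
B = 92 + 0.3 × (64 − 92) = 83.6 → 84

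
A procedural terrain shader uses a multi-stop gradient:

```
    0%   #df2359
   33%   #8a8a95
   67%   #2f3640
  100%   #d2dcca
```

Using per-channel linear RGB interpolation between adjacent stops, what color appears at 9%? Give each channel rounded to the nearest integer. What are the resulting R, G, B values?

9% lies between the 0% and 33% stops, so the local fraction is t = (9 − 0)/(33 − 0) = 9/33 ≈ 0.2727.
#df2359 → (223, 35, 89); #8a8a95 → (138, 138, 149).
R = 223 + 0.2727 × (138 − 223) = 199.821 → 200
G = 35 + 0.2727 × (138 − 35) = 63.088 → 63
B = 89 + 0.2727 × (149 − 89) = 105.362 → 105

(200, 63, 105)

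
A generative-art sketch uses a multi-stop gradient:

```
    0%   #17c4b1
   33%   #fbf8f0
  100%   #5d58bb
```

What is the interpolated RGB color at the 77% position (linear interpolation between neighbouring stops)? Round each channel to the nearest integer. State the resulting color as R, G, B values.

(147, 143, 205)

77% lies between the 33% and 100% stops, so the local fraction is t = (77 − 33)/(100 − 33) = 44/67 ≈ 0.6567.
#fbf8f0 → (251, 248, 240); #5d58bb → (93, 88, 187).
R = 251 + 0.6567 × (93 − 251) = 147.241 → 147
G = 248 + 0.6567 × (88 − 248) = 142.928 → 143
B = 240 + 0.6567 × (187 − 240) = 205.195 → 205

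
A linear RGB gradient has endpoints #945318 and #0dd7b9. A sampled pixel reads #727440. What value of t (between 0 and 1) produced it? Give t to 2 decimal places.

Invert the lerp on the B channel (largest span, 161): t = (64 − 24) / (185 − 24) = 40/161 = 0.24845.
Check on R: (114 − 148)/(13 − 148) = 0.2519 ✓

0.25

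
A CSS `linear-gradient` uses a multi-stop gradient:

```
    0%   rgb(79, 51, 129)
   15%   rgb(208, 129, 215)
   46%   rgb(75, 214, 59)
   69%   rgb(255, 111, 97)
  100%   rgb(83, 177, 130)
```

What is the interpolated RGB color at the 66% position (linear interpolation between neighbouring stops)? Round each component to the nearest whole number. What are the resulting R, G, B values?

66% lies between the 46% and 69% stops, so the local fraction is t = (66 − 46)/(69 − 46) = 20/23 ≈ 0.8696.
R = 75 + 0.8696 × (255 − 75) = 231.528 → 232
G = 214 + 0.8696 × (111 − 214) = 124.431 → 124
B = 59 + 0.8696 × (97 − 59) = 92.045 → 92

(232, 124, 92)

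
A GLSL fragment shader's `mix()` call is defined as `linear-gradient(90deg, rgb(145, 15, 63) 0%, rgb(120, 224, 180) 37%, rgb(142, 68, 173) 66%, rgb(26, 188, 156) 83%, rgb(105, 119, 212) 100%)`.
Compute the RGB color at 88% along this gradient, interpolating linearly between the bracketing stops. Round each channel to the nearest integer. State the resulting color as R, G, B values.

(49, 168, 172)

88% lies between the 83% and 100% stops, so the local fraction is t = (88 − 83)/(100 − 83) = 5/17 ≈ 0.2941.
R = 26 + 0.2941 × (105 − 26) = 49.234 → 49
G = 188 + 0.2941 × (119 − 188) = 167.707 → 168
B = 156 + 0.2941 × (212 − 156) = 172.47 → 172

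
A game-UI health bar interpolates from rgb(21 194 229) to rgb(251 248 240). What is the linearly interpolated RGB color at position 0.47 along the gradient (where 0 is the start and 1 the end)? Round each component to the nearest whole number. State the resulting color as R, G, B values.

(129, 219, 234)

R = 21 + 0.47 × (251 − 21) = 21 + 0.47 × 230 = 129.1 → 129
G = 194 + 0.47 × (248 − 194) = 194 + 0.47 × 54 = 219.38 → 219
B = 229 + 0.47 × (240 − 229) = 229 + 0.47 × 11 = 234.17 → 234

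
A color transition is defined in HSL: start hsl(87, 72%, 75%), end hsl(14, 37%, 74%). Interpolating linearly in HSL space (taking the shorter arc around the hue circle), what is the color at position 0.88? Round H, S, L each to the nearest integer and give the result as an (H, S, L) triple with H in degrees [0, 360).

Hue arc: Δh = 14 − 87 = -73° (|Δh| ≤ 180, already the shorter path).
H = 87 + 0.88 × (-73) = 22.76 → 23°
S = 72 + 0.88 × (37 − 72) = 41.2 → 41%
L = 75 + 0.88 × (74 − 75) = 74.12 → 74%

(23, 41, 74)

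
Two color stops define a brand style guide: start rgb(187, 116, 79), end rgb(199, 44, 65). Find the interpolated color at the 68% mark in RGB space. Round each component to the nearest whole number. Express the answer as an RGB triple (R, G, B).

68% corresponds to t = 0.68.
R = 187 + 0.68 × (199 − 187) = 187 + 0.68 × 12 = 195.16 → 195
G = 116 + 0.68 × (44 − 116) = 116 + 0.68 × -72 = 67.04 → 67
B = 79 + 0.68 × (65 − 79) = 79 + 0.68 × -14 = 69.48 → 69
So the blended color is (195, 67, 69), about #c34345.

(195, 67, 69)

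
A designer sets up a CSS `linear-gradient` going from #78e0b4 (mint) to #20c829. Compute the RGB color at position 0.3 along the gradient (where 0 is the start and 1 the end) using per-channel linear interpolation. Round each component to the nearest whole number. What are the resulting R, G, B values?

(94, 217, 138)

#78e0b4 → (120, 224, 180); #20c829 → (32, 200, 41).
R = 120 + 0.3 × (32 − 120) = 120 + 0.3 × -88 = 93.6 → 94
G = 224 + 0.3 × (200 − 224) = 224 + 0.3 × -24 = 216.8 → 217
B = 180 + 0.3 × (41 − 180) = 180 + 0.3 × -139 = 138.3 → 138
So the blended color is (94, 217, 138), about #5ed98a.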